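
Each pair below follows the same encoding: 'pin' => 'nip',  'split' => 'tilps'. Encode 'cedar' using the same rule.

radec

The output letters match the input read backwards: pin reversed is nip. The word is simply reversed.
On cedar: reverse → radec.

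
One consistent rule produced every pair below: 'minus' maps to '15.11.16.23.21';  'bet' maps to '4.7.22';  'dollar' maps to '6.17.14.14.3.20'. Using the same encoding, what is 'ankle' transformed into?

3.16.13.14.7

m is letter #13 and maps to 15: an offset of 2. The number is (letter's place in the alphabet, a=1) + 2.
On ankle: a=1→3, n=14→16, k=11→13, l=12→14, e=5→7.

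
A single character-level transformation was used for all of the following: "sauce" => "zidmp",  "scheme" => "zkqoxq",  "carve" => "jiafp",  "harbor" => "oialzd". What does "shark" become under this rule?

zpjbv

In sauce: s→z is +7, a→i is +8, u→d is +9, c→m is +10 — the shift increases by 1 each position. Letter i (0-indexed) is shifted by i+7, so successive shifts are 7, 8, 9, ….
Applying it to shark: s+7=z, h+8=p, a+9=j, r+10=b, k+11=v.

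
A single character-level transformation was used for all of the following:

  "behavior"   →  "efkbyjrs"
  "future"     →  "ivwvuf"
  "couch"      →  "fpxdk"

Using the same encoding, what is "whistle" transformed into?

ziltwmh

It's a Vigenère-style cipher with numeric key [3,1]: position i shifts by key[i mod 2].
Applying it to whistle: w+3=z, h+1=i, i+3=l, s+1=t, t+3=w, l+1=m, e+3=h.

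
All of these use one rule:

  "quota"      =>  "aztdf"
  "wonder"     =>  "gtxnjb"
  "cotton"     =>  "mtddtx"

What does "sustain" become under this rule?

czcdfnx

The shift depends on letter class: consonant q→a is +10, but vowel u→z is +5. Two shifts are in play — +5 for a/e/i/o/u, +10 for every other letter.
Applying it to sustain: s(cons)+10=c, u(vowel)+5=z, s(cons)+10=c, t(cons)+10=d, a(vowel)+5=f, i(vowel)+5=n, n(cons)+10=x.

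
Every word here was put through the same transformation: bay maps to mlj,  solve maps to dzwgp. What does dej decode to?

Compare letters: b→m is +11, a→l is +11, y→j is +11 — a constant shift. Each letter is shifted forward by 11 in the alphabet (a Caesar shift of +11).
Undoing it on dej: d−11=s, e−11=t, j−11=y.

sty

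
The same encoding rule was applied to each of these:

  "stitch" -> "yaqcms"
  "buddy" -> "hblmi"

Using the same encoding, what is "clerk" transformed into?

In stitch: s→y is +6, t→a is +7, i→q is +8, t→c is +9 — the shift increases by 1 each position. Letter i (0-indexed) is shifted by i+6, so successive shifts are 6, 7, 8, ….
For clerk: c+6=i, l+7=s, e+8=m, r+9=a, k+10=u.

ismau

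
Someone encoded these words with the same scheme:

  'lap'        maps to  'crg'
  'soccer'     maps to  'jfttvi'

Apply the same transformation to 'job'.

afs

Every letter moves 17 places later in the alphabet, wrapping around z→a.
On job: j+17=a, o+17=f, b+17=s.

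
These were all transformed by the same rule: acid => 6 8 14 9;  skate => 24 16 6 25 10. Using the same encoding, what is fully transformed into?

11 26 17 17 30

a is letter #1 and maps to 6: an offset of 5. Each letter is replaced by its alphabet position (a=1..z=26) + 5.
Applying it to fully: f=6→11, u=21→26, l=12→17, l=12→17, y=25→30.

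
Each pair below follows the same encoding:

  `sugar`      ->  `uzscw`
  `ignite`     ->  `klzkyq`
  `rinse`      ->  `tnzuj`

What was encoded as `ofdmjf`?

market

Shifts by position in sugar: pos 0: s→u (+2), pos 1: u→z (+5), pos 2: g→s (+12), pos 3: a→c (+2), pos 4: r→w (+5) — repeating every 3. It's a Vigenère-style cipher with numeric key [2,5,12]: position i shifts by key[i mod 3].
Reversing it on ofdmjf: o−2=m, f−5=a, d−12=r, m−2=k, j−5=e, f−12=t.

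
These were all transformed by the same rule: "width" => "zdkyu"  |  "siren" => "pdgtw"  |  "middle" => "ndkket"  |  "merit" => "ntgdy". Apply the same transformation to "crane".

This is an affine cipher: with a=0,…,z=25, each position x becomes (9x+9) mod 26.
Applying it to crane: c(2)→9·2+9≡1=b; r(17)→9·17+9≡6=g; a(0)→9·0+9≡9=j; n(13)→9·13+9≡22=w; e(4)→9·4+9≡19=t (all mod 26).

bgjwt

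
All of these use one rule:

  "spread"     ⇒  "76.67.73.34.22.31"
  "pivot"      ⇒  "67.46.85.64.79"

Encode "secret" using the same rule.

Each letter becomes 3×(its alphabet position, a=1..z=26) + 19.
On secret: s=19→76, e=5→34, c=3→28, r=18→73, e=5→34, t=20→79.

76.34.28.73.34.79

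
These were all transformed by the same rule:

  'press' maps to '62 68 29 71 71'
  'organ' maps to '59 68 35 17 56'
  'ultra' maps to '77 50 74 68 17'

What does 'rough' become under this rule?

p(#16)→62 and r(#18)→68: differences scale by 3, so n = 3·pos + 14. Each letter becomes 3×(its alphabet position, a=1..z=26) + 14.
On rough: r=18→68, o=15→59, u=21→77, g=7→35, h=8→38.

68 59 77 35 38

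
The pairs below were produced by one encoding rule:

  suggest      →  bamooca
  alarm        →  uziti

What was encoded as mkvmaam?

essence

The output letters match the input read backwards, each shifted +8: suggest reversed is tseggus. Two steps: reverse the string, then apply a Caesar shift of +8.
Undoing it on mkvmaam: shift back: m−8=e, k−8=c, v−8=n, m−8=e, a−8=s, a−8=s, m−8=e → ecnesse; then reverse → essence.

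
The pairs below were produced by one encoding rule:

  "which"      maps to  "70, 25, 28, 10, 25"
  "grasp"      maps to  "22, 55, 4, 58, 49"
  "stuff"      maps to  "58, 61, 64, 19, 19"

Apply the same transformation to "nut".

w(#23)→70 and h(#8)→25: differences scale by 3, so n = 3·pos + 1. Each letter becomes 3×(its alphabet position, a=1..z=26) + 1.
On nut: n=14→43, u=21→64, t=20→61.

43, 64, 61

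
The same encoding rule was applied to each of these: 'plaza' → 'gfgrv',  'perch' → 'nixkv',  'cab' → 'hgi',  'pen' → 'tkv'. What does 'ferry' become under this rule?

Read the word backwards and shift each letter +6.
On ferry: reverse → yrref; then shift: y+6=e, r+6=x, r+6=x, e+6=k, f+6=l.

exxkl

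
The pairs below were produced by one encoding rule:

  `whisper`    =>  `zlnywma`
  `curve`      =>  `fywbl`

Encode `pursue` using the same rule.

In whisper: w→z is +3, h→l is +4, i→n is +5, s→y is +6 — the shift increases by 1 each position. The shift increases by 1 at each position, starting from +3: 3, 4, 5, ….
Applying it to pursue: p+3=s, u+4=y, r+5=w, s+6=y, u+7=b, e+8=m.

sywybm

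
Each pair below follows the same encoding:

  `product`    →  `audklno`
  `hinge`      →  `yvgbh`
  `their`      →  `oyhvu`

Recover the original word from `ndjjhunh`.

p(15)→a(0) and r(17)→u(20) fit y≡23x+19 (mod 26); the inverse of 23 mod 26 is 17. Treating letters as 0–25, the rule is x ↦ 23x + 19 (mod 26).
Undoing it on ndjjhunh: n(13)→17·(13−19)≡2=c; d(3)→17·(3−19)≡14=o; j(9)→17·(9−19)≡12=m; j(9)→17·(9−19)≡12=m; h(7)→17·(7−19)≡4=e; u(20)→17·(20−19)≡17=r; n(13)→17·(13−19)≡2=c; h(7)→17·(7−19)≡4=e (all mod 26).

commerce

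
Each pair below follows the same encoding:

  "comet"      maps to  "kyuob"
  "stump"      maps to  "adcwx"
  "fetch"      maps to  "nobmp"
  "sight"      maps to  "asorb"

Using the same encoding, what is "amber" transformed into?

Shifts by position in comet: pos 0: c→k (+8), pos 1: o→y (+10), pos 2: m→u (+8), pos 3: e→o (+10) — repeating every 2. The shifts repeat in a cycle of length 2: positions 0,1,… shift by +8, +10, then the pattern repeats.
For amber: a+8=i, m+10=w, b+8=j, e+10=o, r+8=z.

iwjoz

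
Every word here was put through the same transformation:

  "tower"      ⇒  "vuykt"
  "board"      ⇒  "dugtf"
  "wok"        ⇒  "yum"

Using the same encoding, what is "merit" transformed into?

The shift depends on letter class: consonant t→v is +2, but vowel o→u is +6. Two shifts are in play — +6 for a/e/i/o/u, +2 for every other letter.
Applying it to merit: m(cons)+2=o, e(vowel)+6=k, r(cons)+2=t, i(vowel)+6=o, t(cons)+2=v.

oktov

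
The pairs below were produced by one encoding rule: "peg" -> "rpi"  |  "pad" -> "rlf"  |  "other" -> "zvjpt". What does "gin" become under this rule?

itp

The shift depends on letter class: consonant p→r is +2, but vowel e→p is +11. Vowels shift forward by 11 and consonants shift forward by 2.
On gin: g(cons)+2=i, i(vowel)+11=t, n(cons)+2=p.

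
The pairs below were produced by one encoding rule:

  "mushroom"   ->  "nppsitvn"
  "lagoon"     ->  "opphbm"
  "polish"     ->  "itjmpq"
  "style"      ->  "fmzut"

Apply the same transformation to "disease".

The output letters match the input read backwards, each shifted +1: mushroom reversed is moorhsum. Read the word backwards and shift each letter +1.
For disease: reverse → esaesid; then shift: e+1=f, s+1=t, a+1=b, e+1=f, s+1=t, i+1=j, d+1=e.

ftbftje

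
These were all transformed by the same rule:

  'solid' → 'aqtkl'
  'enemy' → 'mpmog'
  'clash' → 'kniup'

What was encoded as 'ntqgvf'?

The shifts repeat in a cycle of length 2: positions 0,1,… shift by +8, +2, then the pattern repeats.
Undoing it on ntqgvf: n−8=f, t−2=r, q−8=i, g−2=e, v−8=n, f−2=d.

friend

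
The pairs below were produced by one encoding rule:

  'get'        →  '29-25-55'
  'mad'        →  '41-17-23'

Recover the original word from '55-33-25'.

g(#7)→29 and e(#5)→25: differences scale by 2, so n = 2·pos + 15. The formula is n = 2×(alphabet index, a=1) + 15.
Undoing it on 55-33-25: 55→(55−15)÷2=20=t, 33→(33−15)÷2=9=i, 25→(25−15)÷2=5=e.

tie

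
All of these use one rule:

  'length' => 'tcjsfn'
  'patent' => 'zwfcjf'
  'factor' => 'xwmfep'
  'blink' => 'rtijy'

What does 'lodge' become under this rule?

tehsc

l(11)→t(19) and e(4)→c(2) fit y≡21x+22 (mod 26); the inverse of 21 mod 26 is 5. This is an affine cipher: with a=0,…,z=25, each position x becomes (21x+22) mod 26.
For lodge: l(11)→21·11+22≡19=t; o(14)→21·14+22≡4=e; d(3)→21·3+22≡7=h; g(6)→21·6+22≡18=s; e(4)→21·4+22≡2=c (all mod 26).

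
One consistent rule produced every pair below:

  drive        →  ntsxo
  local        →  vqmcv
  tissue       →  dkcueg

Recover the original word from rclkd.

Shifts by position in drive: pos 0: d→n (+10), pos 1: r→t (+2), pos 2: i→s (+10), pos 3: v→x (+2) — repeating every 2. A repeating key of period 2 is used — shifts +10, +2 over and over.
Reversing it on rclkd: r−10=h, c−2=a, l−10=b, k−2=i, d−10=t.

habit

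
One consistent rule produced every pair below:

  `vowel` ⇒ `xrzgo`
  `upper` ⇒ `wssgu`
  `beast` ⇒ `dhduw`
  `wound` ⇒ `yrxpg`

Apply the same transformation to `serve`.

uhuxh

A repeating key of period 3 is used — shifts +2, +3, +3 over and over.
Applying it to serve: s+2=u, e+3=h, r+3=u, v+2=x, e+3=h.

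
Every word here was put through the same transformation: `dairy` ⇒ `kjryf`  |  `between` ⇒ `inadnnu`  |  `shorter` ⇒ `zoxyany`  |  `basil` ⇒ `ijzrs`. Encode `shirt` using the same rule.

The shift depends on letter class: consonant d→k is +7, but vowel a→j is +9. Two shifts are in play — +9 for a/e/i/o/u, +7 for every other letter.
Applying it to shirt: s(cons)+7=z, h(cons)+7=o, i(vowel)+9=r, r(cons)+7=y, t(cons)+7=a.

zorya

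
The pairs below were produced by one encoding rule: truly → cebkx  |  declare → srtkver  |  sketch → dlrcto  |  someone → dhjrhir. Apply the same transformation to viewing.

anrznip

t(19)→c(2) and r(17)→e(4) fit y≡25x+21 (mod 26); the inverse of 25 mod 26 is 25. Treating letters as 0–25, the rule is x ↦ 25x + 21 (mod 26).
Applying it to viewing: v(21)→25·21+21≡0=a; i(8)→25·8+21≡13=n; e(4)→25·4+21≡17=r; w(22)→25·22+21≡25=z; i(8)→25·8+21≡13=n; n(13)→25·13+21≡8=i; g(6)→25·6+21≡15=p (all mod 26).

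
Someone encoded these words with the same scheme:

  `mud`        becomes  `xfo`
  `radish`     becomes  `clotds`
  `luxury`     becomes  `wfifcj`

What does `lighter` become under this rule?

This is a Caesar cipher with shift 11.
For lighter: l+11=w, i+11=t, g+11=r, h+11=s, t+11=e, e+11=p, r+11=c.

wtrsepc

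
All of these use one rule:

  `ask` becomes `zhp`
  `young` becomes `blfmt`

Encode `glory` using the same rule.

Each pair mirrors across the alphabet (a↔z, s↔h, k↔p): positions sum to 25. This is the alphabet-reversal cipher (Atbash): a becomes z, b becomes y, etc.
Applying it to glory: g↔t, l↔o, o↔l, r↔i, y↔b.

tolib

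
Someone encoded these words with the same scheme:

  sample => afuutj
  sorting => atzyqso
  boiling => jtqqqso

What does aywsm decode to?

Shifts by position in sample: pos 0: s→a (+8), pos 1: a→f (+5), pos 2: m→u (+8), pos 3: p→u (+5) — repeating every 2. The shifts repeat in a cycle of length 2: positions 0,1,… shift by +8, +5, then the pattern repeats.
Decoding aywsm: a−8=s, y−5=t, w−8=o, s−5=n, m−8=e.

stone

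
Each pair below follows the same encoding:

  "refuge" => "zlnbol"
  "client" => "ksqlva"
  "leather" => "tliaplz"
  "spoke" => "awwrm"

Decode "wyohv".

Shifts by position in refuge: pos 0: r→z (+8), pos 1: e→l (+7), pos 2: f→n (+8), pos 3: u→b (+7) — repeating every 2. The shifts repeat in a cycle of length 2: positions 0,1,… shift by +8, +7, then the pattern repeats.
Decoding wyohv: w−8=o, y−7=r, o−8=g, h−7=a, v−8=n.

organ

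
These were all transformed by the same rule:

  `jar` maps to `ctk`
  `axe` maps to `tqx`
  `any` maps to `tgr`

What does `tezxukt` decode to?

It's a constant shift of +19 (ROT19).
Reversing it on tezxukt: t−19=a, e−19=l, z−19=g, x−19=e, u−19=b, k−19=r, t−19=a.

algebra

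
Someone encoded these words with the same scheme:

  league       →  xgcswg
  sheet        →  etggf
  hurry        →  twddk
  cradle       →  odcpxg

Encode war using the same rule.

The rule splits by letter class: vowels +2, consonants +12.
For war: w(cons)+12=i, a(vowel)+2=c, r(cons)+12=d.

icd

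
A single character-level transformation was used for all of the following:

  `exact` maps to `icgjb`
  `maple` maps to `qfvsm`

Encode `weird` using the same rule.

Each letter shifts forward by (position + 4), i.e. 4, 5, 6, … — the shift grows by one for each successive letter.
For weird: w+4=a, e+5=j, i+6=o, r+7=y, d+8=l.

ajoyl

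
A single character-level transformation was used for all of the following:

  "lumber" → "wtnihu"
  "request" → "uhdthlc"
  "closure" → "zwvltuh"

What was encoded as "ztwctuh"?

culture

l(11)→w(22) and u(20)→t(19) fit y≡17x+17 (mod 26); the inverse of 17 mod 26 is 23. This is an affine cipher: with a=0,…,z=25, each position x becomes (17x+17) mod 26.
Reversing it on ztwctuh: z(25)→23·(25−17)≡2=c; t(19)→23·(19−17)≡20=u; w(22)→23·(22−17)≡11=l; c(2)→23·(2−17)≡19=t; t(19)→23·(19−17)≡20=u; u(20)→23·(20−17)≡17=r; h(7)→23·(7−17)≡4=e (all mod 26).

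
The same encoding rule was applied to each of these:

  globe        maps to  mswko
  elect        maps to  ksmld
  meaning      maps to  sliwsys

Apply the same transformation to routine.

In globe: g→m is +6, l→s is +7, o→w is +8, b→k is +9 — the shift increases by 1 each position. Letter i (0-indexed) is shifted by i+6, so successive shifts are 6, 7, 8, ….
For routine: r+6=x, o+7=v, u+8=c, t+9=c, i+10=s, n+11=y, e+12=q.

xvccsyq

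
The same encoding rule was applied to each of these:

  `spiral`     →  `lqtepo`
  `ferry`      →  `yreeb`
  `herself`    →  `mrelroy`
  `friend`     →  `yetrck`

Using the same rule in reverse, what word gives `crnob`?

newly

This is an affine cipher: with a=0,…,z=25, each position x becomes (7x+15) mod 26.
Reversing it on crnob: c(2)→15·(2−15)≡13=n; r(17)→15·(17−15)≡4=e; n(13)→15·(13−15)≡22=w; o(14)→15·(14−15)≡11=l; b(1)→15·(1−15)≡24=y (all mod 26).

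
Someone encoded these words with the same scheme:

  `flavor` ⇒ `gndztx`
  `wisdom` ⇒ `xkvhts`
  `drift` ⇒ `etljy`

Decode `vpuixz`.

unrest

In flavor: f→g is +1, l→n is +2, a→d is +3, v→z is +4 — the shift increases by 1 each position. Letter i (0-indexed) is shifted by i+1, so successive shifts are 1, 2, 3, ….
Decoding vpuixz: v−1=u, p−2=n, u−3=r, i−4=e, x−5=s, z−6=t.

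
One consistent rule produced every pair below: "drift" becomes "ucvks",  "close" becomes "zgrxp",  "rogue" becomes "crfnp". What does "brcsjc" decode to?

mortar

d(3)→u(20) and r(17)→c(2) fit y≡21x+9 (mod 26); the inverse of 21 mod 26 is 5. This is an affine cipher: with a=0,…,z=25, each position x becomes (21x+9) mod 26.
Decoding brcsjc: b(1)→5·(1−9)≡12=m; r(17)→5·(17−9)≡14=o; c(2)→5·(2−9)≡17=r; s(18)→5·(18−9)≡19=t; j(9)→5·(9−9)≡0=a; c(2)→5·(2−9)≡17=r (all mod 26).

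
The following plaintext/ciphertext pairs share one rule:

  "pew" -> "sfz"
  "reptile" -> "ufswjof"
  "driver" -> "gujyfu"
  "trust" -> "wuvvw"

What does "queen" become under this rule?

The rule splits by letter class: vowels +1, consonants +3.
For queen: q(cons)+3=t, u(vowel)+1=v, e(vowel)+1=f, e(vowel)+1=f, n(cons)+3=q.

tvffq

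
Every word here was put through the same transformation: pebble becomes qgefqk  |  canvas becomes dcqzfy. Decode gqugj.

Letter i (0-indexed) is shifted by i+1, so successive shifts are 1, 2, 3, ….
Reversing it on gqugj: g−1=f, q−2=o, u−3=r, g−4=c, j−5=e.

force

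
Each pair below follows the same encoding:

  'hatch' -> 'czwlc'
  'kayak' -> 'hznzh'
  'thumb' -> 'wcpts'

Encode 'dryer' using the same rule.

h(7)→c(2) and a(0)→z(25) fit y≡19x+25 (mod 26); the inverse of 19 mod 26 is 11. This is an affine cipher: with a=0,…,z=25, each position x becomes (19x+25) mod 26.
Applying it to dryer: d(3)→19·3+25≡4=e; r(17)→19·17+25≡10=k; y(24)→19·24+25≡13=n; e(4)→19·4+25≡23=x; r(17)→19·17+25≡10=k (all mod 26).

eknxk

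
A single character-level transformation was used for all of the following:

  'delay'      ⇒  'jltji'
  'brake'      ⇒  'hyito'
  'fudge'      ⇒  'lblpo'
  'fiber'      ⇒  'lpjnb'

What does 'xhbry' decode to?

ratio

In delay: d→j is +6, e→l is +7, l→t is +8, a→j is +9 — the shift increases by 1 each position. The shift increases by 1 at each position, starting from +6: 6, 7, 8, ….
Reversing it on xhbry: x−6=r, h−7=a, b−8=t, r−9=i, y−10=o.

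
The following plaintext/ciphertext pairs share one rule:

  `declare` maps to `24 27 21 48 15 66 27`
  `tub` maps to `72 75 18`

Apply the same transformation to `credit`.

21 66 27 24 39 72

d(#4)→24 and e(#5)→27: differences scale by 3, so n = 3·pos + 12. With a=1..z=26, the number is 3·pos + 12.
Applying it to credit: c=3→21, r=18→66, e=5→27, d=4→24, i=9→39, t=20→72.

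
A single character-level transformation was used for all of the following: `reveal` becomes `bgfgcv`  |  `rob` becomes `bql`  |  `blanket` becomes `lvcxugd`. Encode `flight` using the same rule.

Two shifts are in play — +2 for a/e/i/o/u, +10 for every other letter.
On flight: f(cons)+10=p, l(cons)+10=v, i(vowel)+2=k, g(cons)+10=q, h(cons)+10=r, t(cons)+10=d.

pvkqrd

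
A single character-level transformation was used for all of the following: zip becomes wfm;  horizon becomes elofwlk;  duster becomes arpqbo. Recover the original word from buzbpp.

excess

This is a Caesar cipher with shift 23.
Decoding buzbpp: b−23=e, u−23=x, z−23=c, b−23=e, p−23=s, p−23=s.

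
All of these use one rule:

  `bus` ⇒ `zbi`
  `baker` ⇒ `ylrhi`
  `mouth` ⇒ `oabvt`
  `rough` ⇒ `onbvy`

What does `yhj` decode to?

The output letters match the input read backwards, each shifted +7: bus reversed is sub. Two steps: reverse the string, then apply a Caesar shift of +7.
Undoing it on yhj: shift back: y−7=r, h−7=a, j−7=c → rac; then reverse → car.

car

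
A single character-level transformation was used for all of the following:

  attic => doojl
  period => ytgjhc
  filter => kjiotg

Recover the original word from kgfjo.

a(0)→d(3) and t(19)→o(14) fit y≡17x+3 (mod 26); the inverse of 17 mod 26 is 23. Each letter's alphabet position (a=0..z=25) is mapped through 17·x+3 mod 26 — an affine cipher.
Undoing it on kgfjo: k(10)→23·(10−3)≡5=f; g(6)→23·(6−3)≡17=r; f(5)→23·(5−3)≡20=u; j(9)→23·(9−3)≡8=i; o(14)→23·(14−3)≡19=t (all mod 26).

fruit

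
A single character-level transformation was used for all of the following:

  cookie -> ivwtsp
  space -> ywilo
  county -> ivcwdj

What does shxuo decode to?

The shift increases by 1 at each position, starting from +6: 6, 7, 8, ….
Reversing it on shxuo: s−6=m, h−7=a, x−8=p, u−9=l, o−10=e.

maple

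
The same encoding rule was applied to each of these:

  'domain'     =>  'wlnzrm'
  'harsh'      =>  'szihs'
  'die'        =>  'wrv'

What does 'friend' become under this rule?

Each pair mirrors across the alphabet (d↔w, o↔l, m↔n): positions sum to 25. Each letter is replaced by its mirror in the alphabet: a↔z, b↔y, c↔x, and so on (the Atbash cipher).
For friend: f↔u, r↔i, i↔r, e↔v, n↔m, d↔w.

uirvmw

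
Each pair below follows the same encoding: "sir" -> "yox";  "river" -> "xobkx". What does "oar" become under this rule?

ugx

It's a constant shift of +6 (ROT6).
For oar: o+6=u, a+6=g, r+6=x.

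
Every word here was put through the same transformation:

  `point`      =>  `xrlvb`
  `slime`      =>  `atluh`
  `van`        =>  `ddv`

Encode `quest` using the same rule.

The shift depends on letter class: consonant p→x is +8, but vowel o→r is +3. Two shifts are in play — +3 for a/e/i/o/u, +8 for every other letter.
On quest: q(cons)+8=y, u(vowel)+3=x, e(vowel)+3=h, s(cons)+8=a, t(cons)+8=b.

yxhab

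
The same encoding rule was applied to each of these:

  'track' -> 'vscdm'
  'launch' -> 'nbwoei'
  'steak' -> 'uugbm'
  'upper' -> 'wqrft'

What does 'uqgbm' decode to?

Shifts by position in track: pos 0: t→v (+2), pos 1: r→s (+1), pos 2: a→c (+2), pos 3: c→d (+1) — repeating every 2. A repeating key of period 2 is used — shifts +2, +1 over and over.
Reversing it on uqgbm: u−2=s, q−1=p, g−2=e, b−1=a, m−2=k.

speak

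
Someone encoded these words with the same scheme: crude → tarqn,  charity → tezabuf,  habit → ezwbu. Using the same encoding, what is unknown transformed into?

c(2)→t(19) and r(17)→a(0) fit y≡23x+25 (mod 26); the inverse of 23 mod 26 is 17. Each letter's alphabet position (a=0..z=25) is mapped through 23·x+25 mod 26 — an affine cipher.
On unknown: u(20)→23·20+25≡17=r; n(13)→23·13+25≡12=m; k(10)→23·10+25≡21=v; n(13)→23·13+25≡12=m; o(14)→23·14+25≡9=j; w(22)→23·22+25≡11=l; n(13)→23·13+25≡12=m (all mod 26).

rmvmjlm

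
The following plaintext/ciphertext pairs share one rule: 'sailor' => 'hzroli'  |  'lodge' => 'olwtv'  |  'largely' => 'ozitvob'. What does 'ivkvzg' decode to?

repeat

Letters are reflected about the middle of the alphabet (position → 25−position): Atbash.
Undoing it on ivkvzg: i↔r, v↔e, k↔p, v↔e, z↔a, g↔t.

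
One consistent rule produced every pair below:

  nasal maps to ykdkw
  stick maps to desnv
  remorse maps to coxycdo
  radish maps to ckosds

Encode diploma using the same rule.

Two shifts are in play — +10 for a/e/i/o/u, +11 for every other letter.
Applying it to diploma: d(cons)+11=o, i(vowel)+10=s, p(cons)+11=a, l(cons)+11=w, o(vowel)+10=y, m(cons)+11=x, a(vowel)+10=k.

osawyxk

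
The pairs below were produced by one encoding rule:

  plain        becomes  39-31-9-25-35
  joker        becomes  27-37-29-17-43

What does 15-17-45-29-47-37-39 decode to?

p(#16)→39 and l(#12)→31: differences scale by 2, so n = 2·pos + 7. The formula is n = 2×(alphabet index, a=1) + 7.
Decoding 15-17-45-29-47-37-39: 15→(15−7)÷2=4=d, 17→(17−7)÷2=5=e, 45→(45−7)÷2=19=s, 29→(29−7)÷2=11=k, 47→(47−7)÷2=20=t, 37→(37−7)÷2=15=o, 39→(39−7)÷2=16=p.

desktop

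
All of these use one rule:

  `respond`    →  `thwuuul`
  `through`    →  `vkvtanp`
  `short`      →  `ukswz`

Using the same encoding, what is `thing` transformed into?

Each letter shifts forward by (position + 2), i.e. 2, 3, 4, … — the shift grows by one for each successive letter.
On thing: t+2=v, h+3=k, i+4=m, n+5=s, g+6=m.

vkmsm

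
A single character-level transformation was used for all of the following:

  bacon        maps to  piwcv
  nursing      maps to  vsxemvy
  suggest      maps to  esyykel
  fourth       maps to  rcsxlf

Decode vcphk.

This is an affine cipher: with a=0,…,z=25, each position x becomes (7x+8) mod 26.
Undoing it on vcphk: v(21)→15·(21−8)≡13=n; c(2)→15·(2−8)≡14=o; p(15)→15·(15−8)≡1=b; h(7)→15·(7−8)≡11=l; k(10)→15·(10−8)≡4=e (all mod 26).

noble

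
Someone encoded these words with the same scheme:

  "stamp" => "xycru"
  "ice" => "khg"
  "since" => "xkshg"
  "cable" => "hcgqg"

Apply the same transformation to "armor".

The shift depends on letter class: consonant s→x is +5, but vowel a→c is +2. Vowels shift forward by 2 and consonants shift forward by 5.
For armor: a(vowel)+2=c, r(cons)+5=w, m(cons)+5=r, o(vowel)+2=q, r(cons)+5=w.

cwrqw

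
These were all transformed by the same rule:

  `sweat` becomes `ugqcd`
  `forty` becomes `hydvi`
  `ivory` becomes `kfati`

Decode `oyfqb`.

motor

The shifts repeat in a cycle of length 3: positions 0,1,… shift by +2, +10, +12, then the pattern repeats.
Reversing it on oyfqb: o−2=m, y−10=o, f−12=t, q−2=o, b−10=r.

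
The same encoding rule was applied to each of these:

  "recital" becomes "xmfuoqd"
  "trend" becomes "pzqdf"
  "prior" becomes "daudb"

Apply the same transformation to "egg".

The output letters match the input read backwards, each shifted +12: recital reversed is laticer. Read the word backwards and shift each letter +12.
For egg: reverse → gge; then shift: g+12=s, g+12=s, e+12=q.

ssq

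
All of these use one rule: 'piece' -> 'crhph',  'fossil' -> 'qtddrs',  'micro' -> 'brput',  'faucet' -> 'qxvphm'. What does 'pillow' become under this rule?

This is an affine cipher: with a=0,…,z=25, each position x becomes (9x+23) mod 26.
Applying it to pillow: p(15)→9·15+23≡2=c; i(8)→9·8+23≡17=r; l(11)→9·11+23≡18=s; l(11)→9·11+23≡18=s; o(14)→9·14+23≡19=t; w(22)→9·22+23≡13=n (all mod 26).

crsstn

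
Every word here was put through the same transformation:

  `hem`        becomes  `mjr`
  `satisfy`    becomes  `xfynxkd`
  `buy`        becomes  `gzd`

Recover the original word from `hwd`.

Compare letters: h→m is +5, e→j is +5, m→r is +5 — a constant shift. Each letter is shifted forward by 5 in the alphabet (a Caesar shift of +5).
Reversing it on hwd: h−5=c, w−5=r, d−5=y.

cry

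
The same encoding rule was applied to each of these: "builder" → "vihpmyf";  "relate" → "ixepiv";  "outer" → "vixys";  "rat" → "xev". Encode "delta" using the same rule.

expih

Read the word backwards and shift each letter +4.
For delta: reverse → atled; then shift: a+4=e, t+4=x, l+4=p, e+4=i, d+4=h.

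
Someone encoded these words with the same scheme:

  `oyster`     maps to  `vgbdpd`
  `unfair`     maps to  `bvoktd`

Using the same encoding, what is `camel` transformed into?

In oyster: o→v is +7, y→g is +8, s→b is +9, t→d is +10 — the shift increases by 1 each position. Letter i (0-indexed) is shifted by i+7, so successive shifts are 7, 8, 9, ….
On camel: c+7=j, a+8=i, m+9=v, e+10=o, l+11=w.

jivow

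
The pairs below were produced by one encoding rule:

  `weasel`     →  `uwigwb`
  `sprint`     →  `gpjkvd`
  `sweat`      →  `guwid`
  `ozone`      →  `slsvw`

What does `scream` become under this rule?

w(22)→u(20) and e(4)→w(22) fit y≡23x+8 (mod 26); the inverse of 23 mod 26 is 17. Treating letters as 0–25, the rule is x ↦ 23x + 8 (mod 26).
On scream: s(18)→23·18+8≡6=g; c(2)→23·2+8≡2=c; r(17)→23·17+8≡9=j; e(4)→23·4+8≡22=w; a(0)→23·0+8≡8=i; m(12)→23·12+8≡24=y (all mod 26).

gcjwiy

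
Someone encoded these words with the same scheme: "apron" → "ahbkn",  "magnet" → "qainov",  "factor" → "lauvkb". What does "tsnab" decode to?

Each letter's alphabet position (a=0..z=25) is mapped through 23·x+0 mod 26 — an affine cipher.
Decoding tsnab: t(19)→17·(19−0)≡11=l; s(18)→17·(18−0)≡20=u; n(13)→17·(13−0)≡13=n; a(0)→17·(0−0)≡0=a; b(1)→17·(1−0)≡17=r (all mod 26).

lunar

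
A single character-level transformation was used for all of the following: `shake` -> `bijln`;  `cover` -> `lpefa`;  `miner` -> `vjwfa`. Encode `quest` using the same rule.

It's a Vigenère-style cipher with numeric key [9,1]: position i shifts by key[i mod 2].
On quest: q+9=z, u+1=v, e+9=n, s+1=t, t+9=c.

zvntc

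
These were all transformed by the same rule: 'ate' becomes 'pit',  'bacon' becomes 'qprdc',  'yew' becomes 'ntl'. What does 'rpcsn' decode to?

Compare letters: a→p is +15, t→i is +15, e→t is +15 — a constant shift. It's a constant shift of +15 (ROT15).
Reversing it on rpcsn: r−15=c, p−15=a, c−15=n, s−15=d, n−15=y.

candy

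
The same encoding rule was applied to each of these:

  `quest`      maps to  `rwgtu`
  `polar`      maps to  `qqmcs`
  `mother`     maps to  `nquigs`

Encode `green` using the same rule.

The shift depends on letter class: consonant q→r is +1, but vowel u→w is +2. Two shifts are in play — +2 for a/e/i/o/u, +1 for every other letter.
On green: g(cons)+1=h, r(cons)+1=s, e(vowel)+2=g, e(vowel)+2=g, n(cons)+1=o.

hsggo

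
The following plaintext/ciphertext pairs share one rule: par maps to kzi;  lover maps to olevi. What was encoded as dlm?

won

This is the alphabet-reversal cipher (Atbash): a becomes z, b becomes y, etc.
Decoding dlm: d↔w, l↔o, m↔n.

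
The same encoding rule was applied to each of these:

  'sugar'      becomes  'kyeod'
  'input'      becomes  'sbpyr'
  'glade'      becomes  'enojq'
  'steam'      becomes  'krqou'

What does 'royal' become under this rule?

diaon

Each letter's alphabet position (a=0..z=25) is mapped through 7·x+14 mod 26 — an affine cipher.
On royal: r(17)→7·17+14≡3=d; o(14)→7·14+14≡8=i; y(24)→7·24+14≡0=a; a(0)→7·0+14≡14=o; l(11)→7·11+14≡13=n (all mod 26).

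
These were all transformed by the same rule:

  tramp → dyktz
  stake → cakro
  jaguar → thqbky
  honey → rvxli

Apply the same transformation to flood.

Shifts by position in tramp: pos 0: t→d (+10), pos 1: r→y (+7), pos 2: a→k (+10), pos 3: m→t (+7) — repeating every 2. It's a Vigenère-style cipher with numeric key [10,7]: position i shifts by key[i mod 2].
Applying it to flood: f+10=p, l+7=s, o+10=y, o+7=v, d+10=n.

psyvn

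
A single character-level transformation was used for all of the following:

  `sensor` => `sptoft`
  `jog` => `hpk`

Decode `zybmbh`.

The output letters match the input read backwards, each shifted +1: sensor reversed is rosnes. Two steps: reverse the string, then apply a Caesar shift of +1.
Decoding zybmbh: shift back: z−1=y, y−1=x, b−1=a, m−1=l, b−1=a, h−1=g → yxalag; then reverse → galaxy.

galaxy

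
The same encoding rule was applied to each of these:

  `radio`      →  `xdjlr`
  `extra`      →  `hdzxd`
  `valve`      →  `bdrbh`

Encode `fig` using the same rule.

llm

Vowels shift forward by 3 and consonants shift forward by 6.
For fig: f(cons)+6=l, i(vowel)+3=l, g(cons)+6=m.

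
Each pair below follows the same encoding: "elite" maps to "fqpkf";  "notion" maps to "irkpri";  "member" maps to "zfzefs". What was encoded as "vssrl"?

e(4)→f(5) and l(11)→q(16) fit y≡9x+21 (mod 26); the inverse of 9 mod 26 is 3. Each letter's alphabet position (a=0..z=25) is mapped through 9·x+21 mod 26 — an affine cipher.
Undoing it on vssrl: v(21)→3·(21−21)≡0=a; s(18)→3·(18−21)≡17=r; s(18)→3·(18−21)≡17=r; r(17)→3·(17−21)≡14=o; l(11)→3·(11−21)≡22=w (all mod 26).

arrow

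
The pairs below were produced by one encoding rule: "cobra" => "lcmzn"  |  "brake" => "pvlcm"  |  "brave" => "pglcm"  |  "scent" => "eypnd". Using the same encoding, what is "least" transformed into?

edlpw

Read the word backwards and shift each letter +11.
On least: reverse → tsael; then shift: t+11=e, s+11=d, a+11=l, e+11=p, l+11=w.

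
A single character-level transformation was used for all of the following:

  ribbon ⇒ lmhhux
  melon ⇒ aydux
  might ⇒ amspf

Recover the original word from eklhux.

carbon

r(17)→l(11) and i(8)→m(12) fit y≡23x+10 (mod 26); the inverse of 23 mod 26 is 17. This is an affine cipher: with a=0,…,z=25, each position x becomes (23x+10) mod 26.
Reversing it on eklhux: e(4)→17·(4−10)≡2=c; k(10)→17·(10−10)≡0=a; l(11)→17·(11−10)≡17=r; h(7)→17·(7−10)≡1=b; u(20)→17·(20−10)≡14=o; x(23)→17·(23−10)≡13=n (all mod 26).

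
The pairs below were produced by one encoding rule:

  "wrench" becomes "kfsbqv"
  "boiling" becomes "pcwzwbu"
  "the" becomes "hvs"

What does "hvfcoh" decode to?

Compare letters: w→k is +14, r→f is +14, e→s is +14 — a constant shift. This is a Caesar cipher with shift 14.
Reversing it on hvfcoh: h−14=t, v−14=h, f−14=r, c−14=o, o−14=a, h−14=t.

throat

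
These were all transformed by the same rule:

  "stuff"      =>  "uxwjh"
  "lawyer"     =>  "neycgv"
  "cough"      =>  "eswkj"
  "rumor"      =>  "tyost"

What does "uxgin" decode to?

The shifts repeat in a cycle of length 2: positions 0,1,… shift by +2, +4, then the pattern repeats.
Undoing it on uxgin: u−2=s, x−4=t, g−2=e, i−4=e, n−2=l.

steel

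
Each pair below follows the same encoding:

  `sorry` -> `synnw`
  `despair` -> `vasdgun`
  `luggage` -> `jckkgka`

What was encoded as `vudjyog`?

diploma

s(18)→s(18) and o(14)→y(24) fit y≡5x+6 (mod 26); the inverse of 5 mod 26 is 21. This is an affine cipher: with a=0,…,z=25, each position x becomes (5x+6) mod 26.
Reversing it on vudjyog: v(21)→21·(21−6)≡3=d; u(20)→21·(20−6)≡8=i; d(3)→21·(3−6)≡15=p; j(9)→21·(9−6)≡11=l; y(24)→21·(24−6)≡14=o; o(14)→21·(14−6)≡12=m; g(6)→21·(6−6)≡0=a (all mod 26).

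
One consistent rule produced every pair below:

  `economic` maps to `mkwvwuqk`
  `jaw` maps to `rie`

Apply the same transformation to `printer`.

xzqvbmz

Compare letters: e→m is +8, c→k is +8, o→w is +8 — a constant shift. Each letter is shifted forward by 8 in the alphabet (a Caesar shift of +8).
For printer: p+8=x, r+8=z, i+8=q, n+8=v, t+8=b, e+8=m, r+8=z.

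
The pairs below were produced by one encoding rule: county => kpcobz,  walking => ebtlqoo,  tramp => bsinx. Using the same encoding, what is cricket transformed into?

Shifts by position in county: pos 0: c→k (+8), pos 1: o→p (+1), pos 2: u→c (+8), pos 3: n→o (+1) — repeating every 2. The shifts repeat in a cycle of length 2: positions 0,1,… shift by +8, +1, then the pattern repeats.
For cricket: c+8=k, r+1=s, i+8=q, c+1=d, k+8=s, e+1=f, t+8=b.

ksqdsfb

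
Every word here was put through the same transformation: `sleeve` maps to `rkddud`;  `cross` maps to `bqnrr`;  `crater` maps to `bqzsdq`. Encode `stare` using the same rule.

Compare letters: s→r is +25, l→k is +25, e→d is +25 — a constant shift. This is a Caesar cipher with shift 25.
Applying it to stare: s+25=r, t+25=s, a+25=z, r+25=q, e+25=d.

rszqd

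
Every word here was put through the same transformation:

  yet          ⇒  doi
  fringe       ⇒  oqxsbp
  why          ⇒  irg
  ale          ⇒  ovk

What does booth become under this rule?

Two steps: reverse the string, then apply a Caesar shift of +10.
Applying it to booth: reverse → htoob; then shift: h+10=r, t+10=d, o+10=y, o+10=y, b+10=l.

rdyyl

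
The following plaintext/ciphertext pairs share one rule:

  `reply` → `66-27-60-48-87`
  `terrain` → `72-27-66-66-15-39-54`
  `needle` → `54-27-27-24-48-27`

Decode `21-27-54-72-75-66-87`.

century

r(#18)→66 and e(#5)→27: differences scale by 3, so n = 3·pos + 12. With a=1..z=26, the number is 3·pos + 12.
Reversing it on 21-27-54-72-75-66-87: 21→(21−12)÷3=3=c, 27→(27−12)÷3=5=e, 54→(54−12)÷3=14=n, 72→(72−12)÷3=20=t, 75→(75−12)÷3=21=u, 66→(66−12)÷3=18=r, 87→(87−12)÷3=25=y.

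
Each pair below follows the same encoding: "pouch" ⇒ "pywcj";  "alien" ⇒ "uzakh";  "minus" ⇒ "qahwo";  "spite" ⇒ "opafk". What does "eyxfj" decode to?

p(15)→p(15) and o(14)→y(24) fit y≡17x+20 (mod 26); the inverse of 17 mod 26 is 23. Each letter's alphabet position (a=0..z=25) is mapped through 17·x+20 mod 26 — an affine cipher.
Reversing it on eyxfj: e(4)→23·(4−20)≡22=w; y(24)→23·(24−20)≡14=o; x(23)→23·(23−20)≡17=r; f(5)→23·(5−20)≡19=t; j(9)→23·(9−20)≡7=h (all mod 26).

worth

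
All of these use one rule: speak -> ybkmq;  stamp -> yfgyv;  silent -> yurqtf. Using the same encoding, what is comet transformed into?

iasqz

Shifts by position in speak: pos 0: s→y (+6), pos 1: p→b (+12), pos 2: e→k (+6), pos 3: a→m (+12) — repeating every 2. The shifts repeat in a cycle of length 2: positions 0,1,… shift by +6, +12, then the pattern repeats.
Applying it to comet: c+6=i, o+12=a, m+6=s, e+12=q, t+6=z.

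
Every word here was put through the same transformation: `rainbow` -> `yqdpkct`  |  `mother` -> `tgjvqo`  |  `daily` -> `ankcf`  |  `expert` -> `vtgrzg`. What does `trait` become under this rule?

vkctv

The output letters match the input read backwards, each shifted +2: rainbow reversed is wobniar. The word is reversed, then every letter is shifted forward by 2.
On trait: reverse → tiart; then shift: t+2=v, i+2=k, a+2=c, r+2=t, t+2=v.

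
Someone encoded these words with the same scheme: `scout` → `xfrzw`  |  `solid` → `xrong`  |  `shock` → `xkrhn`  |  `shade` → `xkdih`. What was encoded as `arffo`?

vocal

Shifts by position in scout: pos 0: s→x (+5), pos 1: c→f (+3), pos 2: o→r (+3), pos 3: u→z (+5), pos 4: t→w (+3) — repeating every 3. It's a Vigenère-style cipher with numeric key [5,3,3]: position i shifts by key[i mod 3].
Undoing it on arffo: a−5=v, r−3=o, f−3=c, f−5=a, o−3=l.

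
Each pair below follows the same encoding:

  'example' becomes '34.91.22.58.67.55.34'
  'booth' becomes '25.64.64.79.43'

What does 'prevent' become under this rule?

The formula is n = 3×(alphabet index, a=1) + 19.
For prevent: p=16→67, r=18→73, e=5→34, v=22→85, e=5→34, n=14→61, t=20→79.

67.73.34.85.34.61.79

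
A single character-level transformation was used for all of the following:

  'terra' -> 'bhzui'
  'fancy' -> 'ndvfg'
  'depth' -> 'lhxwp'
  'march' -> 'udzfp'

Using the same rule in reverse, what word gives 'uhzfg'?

mercy

Shifts by position in terra: pos 0: t→b (+8), pos 1: e→h (+3), pos 2: r→z (+8), pos 3: r→u (+3) — repeating every 2. A repeating key of period 2 is used — shifts +8, +3 over and over.
Reversing it on uhzfg: u−8=m, h−3=e, z−8=r, f−3=c, g−8=y.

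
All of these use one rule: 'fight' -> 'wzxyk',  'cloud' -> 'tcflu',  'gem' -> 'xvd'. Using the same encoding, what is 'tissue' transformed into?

kzjjlv

This is a Caesar cipher with shift 17.
For tissue: t+17=k, i+17=z, s+17=j, s+17=j, u+17=l, e+17=v.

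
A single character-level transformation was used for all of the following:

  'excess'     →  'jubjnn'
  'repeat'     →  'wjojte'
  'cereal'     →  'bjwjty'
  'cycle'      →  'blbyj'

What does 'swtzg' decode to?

e(4)→j(9) and x(23)→u(20) fit y≡17x+19 (mod 26); the inverse of 17 mod 26 is 23. Treating letters as 0–25, the rule is x ↦ 17x + 19 (mod 26).
Undoing it on swtzg: s(18)→23·(18−19)≡3=d; w(22)→23·(22−19)≡17=r; t(19)→23·(19−19)≡0=a; z(25)→23·(25−19)≡8=i; g(6)→23·(6−19)≡13=n (all mod 26).

drain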